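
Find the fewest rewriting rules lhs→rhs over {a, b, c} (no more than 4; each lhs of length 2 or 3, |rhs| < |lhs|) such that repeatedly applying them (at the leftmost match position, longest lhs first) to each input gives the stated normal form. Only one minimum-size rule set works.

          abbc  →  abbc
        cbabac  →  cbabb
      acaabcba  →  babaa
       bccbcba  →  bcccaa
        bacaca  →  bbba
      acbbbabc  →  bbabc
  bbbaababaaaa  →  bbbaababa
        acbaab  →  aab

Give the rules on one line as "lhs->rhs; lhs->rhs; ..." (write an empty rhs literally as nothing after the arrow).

  | abbc
  | cbabac => cbabb
  | acaabcba => baabcba => baacaa => babaa
  | bccbcba => bcccaa

aaa->; ac->b; acb->; bcb->ca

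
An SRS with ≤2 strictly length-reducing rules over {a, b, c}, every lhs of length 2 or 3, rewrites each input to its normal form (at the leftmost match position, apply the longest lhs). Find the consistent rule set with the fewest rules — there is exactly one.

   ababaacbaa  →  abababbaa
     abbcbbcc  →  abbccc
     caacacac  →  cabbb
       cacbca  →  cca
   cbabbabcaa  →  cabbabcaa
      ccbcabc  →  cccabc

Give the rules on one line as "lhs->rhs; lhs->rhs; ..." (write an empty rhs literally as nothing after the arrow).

  | ababaacbaa => abababbaa
  | abbcbbcc => abbcbcc => abbccc
  | caacacac => cabacac => cabbac => cabbb
  | cacbca => cbbca => cbca => cca

ac->b; cb->c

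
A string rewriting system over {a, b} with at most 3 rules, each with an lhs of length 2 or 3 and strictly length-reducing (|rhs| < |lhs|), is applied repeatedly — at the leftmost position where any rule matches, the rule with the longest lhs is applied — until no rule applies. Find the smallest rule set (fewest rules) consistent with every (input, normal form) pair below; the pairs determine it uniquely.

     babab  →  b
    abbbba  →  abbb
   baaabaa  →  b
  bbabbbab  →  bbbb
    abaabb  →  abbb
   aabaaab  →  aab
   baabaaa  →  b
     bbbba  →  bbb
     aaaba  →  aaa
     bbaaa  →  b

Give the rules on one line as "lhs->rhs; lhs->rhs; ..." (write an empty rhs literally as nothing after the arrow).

  | babab => bab => b
  | abbbba => abbb
  | baaabaa => babaa => baa => b
  | bbabbbab => bbbbab => bbbb

ba->; baa->b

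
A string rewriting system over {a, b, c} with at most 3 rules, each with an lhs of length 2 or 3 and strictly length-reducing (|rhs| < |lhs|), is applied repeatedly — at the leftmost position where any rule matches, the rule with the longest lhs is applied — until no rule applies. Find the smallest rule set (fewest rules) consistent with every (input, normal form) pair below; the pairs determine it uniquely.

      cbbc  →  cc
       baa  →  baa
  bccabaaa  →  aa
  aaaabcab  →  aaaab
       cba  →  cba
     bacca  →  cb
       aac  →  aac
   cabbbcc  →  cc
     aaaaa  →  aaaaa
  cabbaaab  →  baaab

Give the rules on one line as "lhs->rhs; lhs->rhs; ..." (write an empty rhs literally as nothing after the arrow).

bac->c; bb->; ca->b

  | cbbc => cc
  | baa
  | bccabaaa => bcbbaaa => bcaaa => bbaa => aa
  | aaaabcab => aaaabbb => aaaab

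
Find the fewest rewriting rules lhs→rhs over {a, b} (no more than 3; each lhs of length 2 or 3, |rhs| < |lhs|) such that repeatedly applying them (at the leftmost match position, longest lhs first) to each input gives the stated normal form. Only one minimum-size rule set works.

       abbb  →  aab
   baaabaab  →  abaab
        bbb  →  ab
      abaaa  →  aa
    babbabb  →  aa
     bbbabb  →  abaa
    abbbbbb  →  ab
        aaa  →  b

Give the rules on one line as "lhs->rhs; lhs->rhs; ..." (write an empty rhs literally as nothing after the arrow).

  | abbb => aab
  | baaabaab => bbbaab => abaab
  | bbb => ab
  | abaaa => abb => aa

aaa->b; bb->a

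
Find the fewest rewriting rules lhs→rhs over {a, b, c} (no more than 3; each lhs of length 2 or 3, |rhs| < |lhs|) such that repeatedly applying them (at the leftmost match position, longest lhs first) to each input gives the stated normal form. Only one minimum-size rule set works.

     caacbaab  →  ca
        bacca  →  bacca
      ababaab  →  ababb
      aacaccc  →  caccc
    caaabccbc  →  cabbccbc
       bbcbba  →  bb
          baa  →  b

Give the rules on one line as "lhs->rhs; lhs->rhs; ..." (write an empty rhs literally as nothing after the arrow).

  | caacbaab => ccbaab => ccbb => ca
  | bacca
  | ababaab => ababb
  | aacaccc => caccc

aa->; aaa->ab; cbb->a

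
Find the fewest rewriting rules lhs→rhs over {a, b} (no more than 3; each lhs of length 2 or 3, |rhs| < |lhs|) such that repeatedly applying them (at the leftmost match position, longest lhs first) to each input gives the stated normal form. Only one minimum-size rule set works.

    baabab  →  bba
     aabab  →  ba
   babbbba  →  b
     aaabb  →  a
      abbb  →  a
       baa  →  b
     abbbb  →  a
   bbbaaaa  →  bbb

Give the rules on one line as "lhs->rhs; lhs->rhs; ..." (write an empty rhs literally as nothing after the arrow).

aa->; ab->a

  | baabab => bbab => bba
  | aabab => bab => ba
  | babbbba => babbba => babba => baba => baa => b
  | aaabb => abb => ab => a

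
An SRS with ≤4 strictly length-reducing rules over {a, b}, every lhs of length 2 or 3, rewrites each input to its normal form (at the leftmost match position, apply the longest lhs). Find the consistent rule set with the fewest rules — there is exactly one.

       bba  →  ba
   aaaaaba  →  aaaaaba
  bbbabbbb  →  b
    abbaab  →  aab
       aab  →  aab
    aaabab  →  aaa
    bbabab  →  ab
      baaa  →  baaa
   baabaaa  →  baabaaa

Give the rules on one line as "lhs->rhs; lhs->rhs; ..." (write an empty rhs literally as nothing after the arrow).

abb->; bab->; bb->b

  | bba => ba
  | aaaaaba
  | bbbabbbb => bbabbbb => babbbb => bbb => bb => b
  | abbaab => aab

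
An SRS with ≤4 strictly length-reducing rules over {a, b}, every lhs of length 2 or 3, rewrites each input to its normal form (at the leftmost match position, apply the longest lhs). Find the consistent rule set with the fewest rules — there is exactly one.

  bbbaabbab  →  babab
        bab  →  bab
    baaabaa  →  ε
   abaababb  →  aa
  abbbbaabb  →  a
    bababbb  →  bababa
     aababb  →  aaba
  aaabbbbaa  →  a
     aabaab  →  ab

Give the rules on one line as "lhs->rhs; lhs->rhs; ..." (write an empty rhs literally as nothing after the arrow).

aaa->bb; baa->aa; bb->; bbb->ba

  | bbbaabbab => baaabbab => aaabbab => bbbbab => babab
  | bab
  | baaabaa => aaabaa => bbbaa => baaa => aaa => bb => ε
  | abaababb => aaababb => bbbabb => baabb => aabb => aa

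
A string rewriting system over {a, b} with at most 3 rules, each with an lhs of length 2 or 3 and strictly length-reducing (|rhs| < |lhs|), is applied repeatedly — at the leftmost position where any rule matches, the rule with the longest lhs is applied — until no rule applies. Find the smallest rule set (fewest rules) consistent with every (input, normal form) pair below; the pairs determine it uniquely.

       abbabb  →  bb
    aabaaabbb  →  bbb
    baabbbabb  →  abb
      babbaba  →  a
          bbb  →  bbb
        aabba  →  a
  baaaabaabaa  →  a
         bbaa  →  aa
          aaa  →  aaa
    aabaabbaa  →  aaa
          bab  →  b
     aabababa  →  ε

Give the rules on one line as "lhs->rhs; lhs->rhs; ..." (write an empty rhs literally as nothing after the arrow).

  | abbabb => aabb => bb
  | aabaaabbb => baaabbb => aabbb => bbb
  | baabbbabb => abbbabb => ababb => abb
  | babbaba => bbaba => aba => a

aab->b; ba->; bba->a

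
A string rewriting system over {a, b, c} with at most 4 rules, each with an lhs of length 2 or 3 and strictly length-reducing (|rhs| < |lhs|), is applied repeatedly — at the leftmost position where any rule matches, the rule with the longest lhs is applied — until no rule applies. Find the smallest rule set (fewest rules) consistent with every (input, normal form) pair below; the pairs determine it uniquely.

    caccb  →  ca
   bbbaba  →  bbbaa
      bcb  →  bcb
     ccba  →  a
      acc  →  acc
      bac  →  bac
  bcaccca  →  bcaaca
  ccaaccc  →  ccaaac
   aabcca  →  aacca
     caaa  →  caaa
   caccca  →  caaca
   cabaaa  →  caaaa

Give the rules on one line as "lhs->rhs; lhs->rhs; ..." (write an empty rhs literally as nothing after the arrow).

  | caccb => ca
  | bbbaba => bbbaa
  | bcb
  | ccba => a

ab->a; ccb->; ccc->ac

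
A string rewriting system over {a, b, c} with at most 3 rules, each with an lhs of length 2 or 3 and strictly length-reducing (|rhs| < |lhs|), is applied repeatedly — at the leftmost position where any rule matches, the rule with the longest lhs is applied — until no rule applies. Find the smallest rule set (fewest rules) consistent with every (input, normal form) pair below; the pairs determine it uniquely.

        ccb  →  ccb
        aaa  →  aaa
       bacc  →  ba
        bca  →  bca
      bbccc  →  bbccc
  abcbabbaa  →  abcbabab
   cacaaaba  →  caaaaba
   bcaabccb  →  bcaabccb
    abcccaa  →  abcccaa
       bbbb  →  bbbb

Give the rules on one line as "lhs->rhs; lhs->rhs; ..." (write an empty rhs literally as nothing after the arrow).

  | ccb
  | aaa
  | bacc => bac => ba
  | bca

ac->a; baa->ab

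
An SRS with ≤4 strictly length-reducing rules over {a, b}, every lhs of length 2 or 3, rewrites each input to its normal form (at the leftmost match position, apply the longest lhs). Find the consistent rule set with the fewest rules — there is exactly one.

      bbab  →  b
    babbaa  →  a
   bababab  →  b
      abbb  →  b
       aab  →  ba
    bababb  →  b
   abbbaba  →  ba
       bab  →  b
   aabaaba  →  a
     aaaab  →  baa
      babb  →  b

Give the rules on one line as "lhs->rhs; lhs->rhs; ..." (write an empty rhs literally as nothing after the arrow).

aab->ba; ab->b; bb->b; bba->

  | bbab => b
  | babbaa => bbbaa => bbaa => a
  | bababab => bbabab => bab => bb => b
  | abbb => bbb => bb => b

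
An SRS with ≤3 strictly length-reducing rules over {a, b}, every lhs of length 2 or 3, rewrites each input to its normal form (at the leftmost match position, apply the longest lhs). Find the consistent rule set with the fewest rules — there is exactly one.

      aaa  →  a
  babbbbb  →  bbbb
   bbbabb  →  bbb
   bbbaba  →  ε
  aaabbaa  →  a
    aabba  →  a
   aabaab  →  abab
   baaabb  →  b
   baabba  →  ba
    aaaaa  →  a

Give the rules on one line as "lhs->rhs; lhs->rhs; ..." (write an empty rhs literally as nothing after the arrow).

  | aaa => aa => a
  | babbbbb => bbbb
  | bbbabb => bbb
  | bbbaba => bba => ε

aa->a; abb->; bba->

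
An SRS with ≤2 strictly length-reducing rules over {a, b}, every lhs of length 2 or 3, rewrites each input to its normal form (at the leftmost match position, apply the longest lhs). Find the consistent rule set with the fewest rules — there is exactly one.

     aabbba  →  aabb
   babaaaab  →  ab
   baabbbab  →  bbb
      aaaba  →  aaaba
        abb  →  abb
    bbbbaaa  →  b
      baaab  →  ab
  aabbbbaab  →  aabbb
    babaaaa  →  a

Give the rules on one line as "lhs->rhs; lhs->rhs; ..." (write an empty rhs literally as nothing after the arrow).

baa->; bba->b

  | aabbba => aabb
  | babaaaab => baaab => ab
  | baabbbab => bbbab => bbb
  | aaaba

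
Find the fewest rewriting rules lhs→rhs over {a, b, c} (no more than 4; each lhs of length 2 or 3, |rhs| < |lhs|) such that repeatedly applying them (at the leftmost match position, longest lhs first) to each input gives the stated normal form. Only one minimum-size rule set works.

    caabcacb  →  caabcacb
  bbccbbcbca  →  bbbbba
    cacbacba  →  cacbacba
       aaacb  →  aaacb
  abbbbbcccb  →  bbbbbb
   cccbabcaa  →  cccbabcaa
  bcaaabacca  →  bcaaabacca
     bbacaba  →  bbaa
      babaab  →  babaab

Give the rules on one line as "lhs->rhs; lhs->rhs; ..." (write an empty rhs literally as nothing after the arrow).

  | caabcacb
  | bbccbbcbca => bbcbbcbca => bbbbcbca => bbbbbca => bbbbba
  | cacbacba
  | aaacb

abb->bb; bbc->bb; cab->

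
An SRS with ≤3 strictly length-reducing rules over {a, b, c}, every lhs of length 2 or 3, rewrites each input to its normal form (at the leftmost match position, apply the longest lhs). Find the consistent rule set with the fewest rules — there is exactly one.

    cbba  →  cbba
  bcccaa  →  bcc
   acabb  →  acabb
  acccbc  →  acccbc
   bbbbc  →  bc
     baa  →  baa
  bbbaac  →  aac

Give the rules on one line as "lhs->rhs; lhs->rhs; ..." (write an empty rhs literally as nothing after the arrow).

  | cbba
  | bcccaa => bcc
  | acabb
  | acccbc

bbb->; caa->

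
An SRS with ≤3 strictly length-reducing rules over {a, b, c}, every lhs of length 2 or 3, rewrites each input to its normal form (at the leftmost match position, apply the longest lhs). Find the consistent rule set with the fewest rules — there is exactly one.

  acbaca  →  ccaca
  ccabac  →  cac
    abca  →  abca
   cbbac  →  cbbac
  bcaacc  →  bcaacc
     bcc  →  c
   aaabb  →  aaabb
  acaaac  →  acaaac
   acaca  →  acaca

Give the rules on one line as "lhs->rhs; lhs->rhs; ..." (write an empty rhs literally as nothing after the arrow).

acb->cc; bcc->c; cab->

  | acbaca => ccaca
  | ccabac => cac
  | abca
  | cbbac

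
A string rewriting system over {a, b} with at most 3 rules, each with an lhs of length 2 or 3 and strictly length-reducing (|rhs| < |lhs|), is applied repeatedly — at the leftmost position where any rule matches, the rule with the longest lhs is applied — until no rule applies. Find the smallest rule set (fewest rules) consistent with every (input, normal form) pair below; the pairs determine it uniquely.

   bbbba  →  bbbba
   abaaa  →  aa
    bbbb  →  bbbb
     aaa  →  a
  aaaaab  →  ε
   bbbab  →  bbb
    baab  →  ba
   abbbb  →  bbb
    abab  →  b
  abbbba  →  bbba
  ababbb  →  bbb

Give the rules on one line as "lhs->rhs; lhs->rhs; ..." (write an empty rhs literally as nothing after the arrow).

aaa->a; ab->; aba->

  | bbbba
  | abaaa => aa
  | bbbb
  | aaa => a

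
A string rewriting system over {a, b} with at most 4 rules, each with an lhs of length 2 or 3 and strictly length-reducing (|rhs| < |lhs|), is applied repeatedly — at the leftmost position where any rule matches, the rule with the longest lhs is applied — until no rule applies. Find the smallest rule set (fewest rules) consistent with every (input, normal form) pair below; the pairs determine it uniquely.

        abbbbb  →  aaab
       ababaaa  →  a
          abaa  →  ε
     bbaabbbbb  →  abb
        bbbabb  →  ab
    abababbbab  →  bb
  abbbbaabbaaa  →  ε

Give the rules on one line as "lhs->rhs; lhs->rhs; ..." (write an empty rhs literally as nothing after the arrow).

  | abbbbb => aabbb => aaab
  | ababaaa => bbaaa => baa => a
  | abaa => ba => ε
  | bbaabbbbb => babbbbb => bbbb => abb

aba->b; ba->; bab->; bbb->ab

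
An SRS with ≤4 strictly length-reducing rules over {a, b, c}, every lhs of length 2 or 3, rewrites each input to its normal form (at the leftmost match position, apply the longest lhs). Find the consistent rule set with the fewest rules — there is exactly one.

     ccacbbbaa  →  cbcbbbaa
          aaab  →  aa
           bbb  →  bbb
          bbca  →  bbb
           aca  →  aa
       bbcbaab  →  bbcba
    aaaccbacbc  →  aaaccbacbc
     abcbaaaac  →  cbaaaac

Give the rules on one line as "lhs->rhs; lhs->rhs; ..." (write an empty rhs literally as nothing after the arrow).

ab->; aca->aa; ca->b

  | ccacbbbaa => cbcbbbaa
  | aaab => aa
  | bbb
  | bbca => bbb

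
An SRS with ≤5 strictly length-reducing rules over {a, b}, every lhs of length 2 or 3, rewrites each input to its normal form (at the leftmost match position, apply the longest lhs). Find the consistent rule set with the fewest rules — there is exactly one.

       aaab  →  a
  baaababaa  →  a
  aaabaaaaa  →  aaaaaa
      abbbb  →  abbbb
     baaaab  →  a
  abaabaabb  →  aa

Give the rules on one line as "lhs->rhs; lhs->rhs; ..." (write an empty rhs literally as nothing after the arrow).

  | aaab => a
  | baaababaa => baababaa => bababaa => baabaa => babaa => baaa => baa => ba => a
  | aaabaaaaa => aaaaaa
  | abbbb

aab->; ba->a; baa->ba; bab->ba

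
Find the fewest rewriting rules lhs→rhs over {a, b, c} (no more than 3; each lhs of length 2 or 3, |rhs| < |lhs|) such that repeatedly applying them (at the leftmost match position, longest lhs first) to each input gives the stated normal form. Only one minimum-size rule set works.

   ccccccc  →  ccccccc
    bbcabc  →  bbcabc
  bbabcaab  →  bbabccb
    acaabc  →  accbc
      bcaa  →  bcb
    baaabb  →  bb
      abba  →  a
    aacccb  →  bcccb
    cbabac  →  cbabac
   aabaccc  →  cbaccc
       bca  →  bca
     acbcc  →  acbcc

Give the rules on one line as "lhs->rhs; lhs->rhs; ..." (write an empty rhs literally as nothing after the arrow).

  | ccccccc
  | bbcabc
  | bbabcaab => bbabccb
  | acaabc => accbc

aa->b; aab->cb; abb->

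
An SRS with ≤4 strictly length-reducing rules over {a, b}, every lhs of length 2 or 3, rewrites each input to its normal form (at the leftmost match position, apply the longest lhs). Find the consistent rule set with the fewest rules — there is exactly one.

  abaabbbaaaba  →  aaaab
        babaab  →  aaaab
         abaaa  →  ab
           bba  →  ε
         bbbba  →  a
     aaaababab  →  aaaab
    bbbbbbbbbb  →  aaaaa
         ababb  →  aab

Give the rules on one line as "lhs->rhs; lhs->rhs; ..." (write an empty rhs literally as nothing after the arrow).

aba->ab; bab->aa; bb->a; bba->

  | abaabbbaaaba => ababbbaaaba => abbbbaaaba => aabbaaaba => aaaaba => aaaab
  | babaab => aaaab
  | abaaa => abaa => aba => ab
  | bba => ε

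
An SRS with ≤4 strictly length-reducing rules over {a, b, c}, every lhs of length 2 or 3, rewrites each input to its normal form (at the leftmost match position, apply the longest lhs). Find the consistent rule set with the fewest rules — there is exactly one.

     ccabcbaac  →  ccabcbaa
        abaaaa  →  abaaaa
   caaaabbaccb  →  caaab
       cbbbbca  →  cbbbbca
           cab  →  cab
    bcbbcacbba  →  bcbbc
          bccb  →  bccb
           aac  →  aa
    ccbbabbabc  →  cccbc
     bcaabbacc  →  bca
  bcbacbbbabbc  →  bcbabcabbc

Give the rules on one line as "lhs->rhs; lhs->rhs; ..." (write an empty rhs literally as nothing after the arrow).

ac->a; aca->; bba->ca

  | ccabcbaac => ccabcbaa
  | abaaaa
  | caaaabbaccb => caaaacaccb => caaaccb => caaacb => caaab
  | cbbbbca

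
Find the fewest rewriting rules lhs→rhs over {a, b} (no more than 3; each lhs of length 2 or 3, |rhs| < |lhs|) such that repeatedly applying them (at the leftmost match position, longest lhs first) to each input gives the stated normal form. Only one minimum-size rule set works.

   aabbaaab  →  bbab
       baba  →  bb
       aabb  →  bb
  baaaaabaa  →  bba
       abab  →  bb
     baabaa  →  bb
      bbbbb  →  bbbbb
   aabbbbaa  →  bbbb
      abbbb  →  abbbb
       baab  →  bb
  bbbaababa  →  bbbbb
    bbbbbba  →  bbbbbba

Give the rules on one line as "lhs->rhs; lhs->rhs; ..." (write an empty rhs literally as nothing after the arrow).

  | aabbaaab => bbaaab => bbab
  | baba => bb
  | aabb => bb
  | baaaaabaa => baaabaa => babaa => bba

aa->; aba->b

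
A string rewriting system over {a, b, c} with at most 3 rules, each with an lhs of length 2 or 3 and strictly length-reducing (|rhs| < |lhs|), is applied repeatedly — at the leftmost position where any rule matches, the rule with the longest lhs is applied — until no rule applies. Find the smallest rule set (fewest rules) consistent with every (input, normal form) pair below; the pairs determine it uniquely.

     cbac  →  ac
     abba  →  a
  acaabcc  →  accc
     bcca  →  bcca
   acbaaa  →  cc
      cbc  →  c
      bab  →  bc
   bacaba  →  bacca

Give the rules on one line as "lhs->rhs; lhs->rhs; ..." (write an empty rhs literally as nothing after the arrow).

  | cbac => ac
  | abba => cba => a
  | acaabcc => accbcc => accc
  | bcca

aa->c; ab->c; cb->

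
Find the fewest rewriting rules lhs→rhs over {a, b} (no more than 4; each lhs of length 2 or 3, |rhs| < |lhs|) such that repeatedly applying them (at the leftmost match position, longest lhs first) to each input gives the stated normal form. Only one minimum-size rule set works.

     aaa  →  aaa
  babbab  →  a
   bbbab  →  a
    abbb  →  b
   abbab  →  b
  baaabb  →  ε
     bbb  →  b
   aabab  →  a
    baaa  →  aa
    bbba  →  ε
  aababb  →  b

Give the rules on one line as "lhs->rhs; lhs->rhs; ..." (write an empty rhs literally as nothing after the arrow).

  | aaa
  | babbab => abab => bab => a
  | bbbab => bab => a
  | abbb => bbb => b

ab->b; ba->; bab->a; bb->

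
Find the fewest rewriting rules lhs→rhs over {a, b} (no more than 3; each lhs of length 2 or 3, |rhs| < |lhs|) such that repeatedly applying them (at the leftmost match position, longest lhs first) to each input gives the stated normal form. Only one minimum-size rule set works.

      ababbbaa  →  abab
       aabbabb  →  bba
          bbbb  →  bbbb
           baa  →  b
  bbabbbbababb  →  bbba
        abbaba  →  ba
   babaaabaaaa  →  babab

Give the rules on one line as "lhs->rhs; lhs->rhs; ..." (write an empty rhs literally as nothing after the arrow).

aa->; abb->a

  | ababbbaa => ababaa => abab
  | aabbabb => bbabb => bba
  | bbbb
  | baa => b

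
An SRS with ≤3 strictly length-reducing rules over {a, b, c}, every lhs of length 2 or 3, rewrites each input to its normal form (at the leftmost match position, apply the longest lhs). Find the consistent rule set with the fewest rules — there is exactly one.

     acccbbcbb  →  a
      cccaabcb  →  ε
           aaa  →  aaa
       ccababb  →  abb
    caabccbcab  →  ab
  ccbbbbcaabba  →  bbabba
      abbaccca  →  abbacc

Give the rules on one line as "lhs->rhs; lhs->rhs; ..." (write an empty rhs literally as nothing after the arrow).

ca->; cb->

  | acccbbcbb => accbcbb => accbb => acb => a
  | cccaabcb => ccabcb => cbcb => cb => ε
  | aaa
  | ccababb => cbabb => abb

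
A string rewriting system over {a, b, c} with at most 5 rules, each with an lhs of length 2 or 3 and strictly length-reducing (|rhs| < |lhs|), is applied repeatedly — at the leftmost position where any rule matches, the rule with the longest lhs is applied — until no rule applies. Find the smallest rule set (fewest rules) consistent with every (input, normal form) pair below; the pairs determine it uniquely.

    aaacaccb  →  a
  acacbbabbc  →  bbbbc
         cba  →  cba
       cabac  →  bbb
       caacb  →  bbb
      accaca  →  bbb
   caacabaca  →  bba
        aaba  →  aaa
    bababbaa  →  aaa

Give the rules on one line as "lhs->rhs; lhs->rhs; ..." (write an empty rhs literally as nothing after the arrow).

ab->a; ac->b; bab->; ca->b

  | aaacaccb => aabaccb => aaaccb => aabcb => aacb => abb => ab => a
  | acacbbabbc => bacbbabbc => bbbbabbc => bbbbc
  | cba
  | cabac => bbac => bbb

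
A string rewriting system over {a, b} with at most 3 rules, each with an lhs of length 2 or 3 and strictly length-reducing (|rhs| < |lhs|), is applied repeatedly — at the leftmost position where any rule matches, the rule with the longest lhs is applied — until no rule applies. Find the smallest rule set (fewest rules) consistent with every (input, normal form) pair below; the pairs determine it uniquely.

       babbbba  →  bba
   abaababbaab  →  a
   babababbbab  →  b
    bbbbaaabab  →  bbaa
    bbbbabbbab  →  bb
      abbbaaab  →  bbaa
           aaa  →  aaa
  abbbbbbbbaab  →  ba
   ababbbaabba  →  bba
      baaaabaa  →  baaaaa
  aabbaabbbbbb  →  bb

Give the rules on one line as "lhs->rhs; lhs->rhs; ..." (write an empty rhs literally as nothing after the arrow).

ab->; bbb->b

  | babbbba => bbbba => bba
  | abaababbaab => aababbaab => aabbaab => abaab => aab => a
  | babababbbab => bababbbab => babbbab => bbbab => bab => b
  | bbbbaaabab => bbaaabab => bbaaab => bbaa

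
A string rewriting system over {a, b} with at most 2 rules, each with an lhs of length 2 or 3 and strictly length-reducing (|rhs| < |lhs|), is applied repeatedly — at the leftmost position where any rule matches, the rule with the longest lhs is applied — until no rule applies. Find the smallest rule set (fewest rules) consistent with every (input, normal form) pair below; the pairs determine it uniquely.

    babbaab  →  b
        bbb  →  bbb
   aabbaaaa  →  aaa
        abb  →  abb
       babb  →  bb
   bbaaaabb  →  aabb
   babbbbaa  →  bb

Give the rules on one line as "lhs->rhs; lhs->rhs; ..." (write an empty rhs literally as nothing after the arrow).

aba->; ba->

  | babbaab => bbaab => bab => b
  | bbb
  | aabbaaaa => aabaaa => aaa
  | abb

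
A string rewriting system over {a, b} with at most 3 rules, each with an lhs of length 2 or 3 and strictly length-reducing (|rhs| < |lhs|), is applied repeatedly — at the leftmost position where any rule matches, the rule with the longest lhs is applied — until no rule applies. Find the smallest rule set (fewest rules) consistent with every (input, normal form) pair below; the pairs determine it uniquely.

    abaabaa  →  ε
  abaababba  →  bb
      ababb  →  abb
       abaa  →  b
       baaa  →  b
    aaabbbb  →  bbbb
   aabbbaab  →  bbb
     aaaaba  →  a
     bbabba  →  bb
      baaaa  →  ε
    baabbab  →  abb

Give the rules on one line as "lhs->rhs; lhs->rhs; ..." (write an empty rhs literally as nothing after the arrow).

aa->b; ba->

  | abaabaa => aabaa => bbaa => ba => ε
  | abaababba => aababba => bbabba => bbba => bb
  | ababb => abb
  | abaa => aa => b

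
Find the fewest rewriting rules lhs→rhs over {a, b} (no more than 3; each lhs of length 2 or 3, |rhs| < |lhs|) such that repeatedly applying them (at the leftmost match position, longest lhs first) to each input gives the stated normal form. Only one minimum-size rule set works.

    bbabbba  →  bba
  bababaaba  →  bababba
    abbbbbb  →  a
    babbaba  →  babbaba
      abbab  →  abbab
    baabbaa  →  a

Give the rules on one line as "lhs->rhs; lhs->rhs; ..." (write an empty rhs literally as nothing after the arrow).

  | bbabbba => bbaaa => bba
  | bababaaba => bababba
  | abbbbbb => aabbb => bbb => a
  | babbaba

aa->; bbb->a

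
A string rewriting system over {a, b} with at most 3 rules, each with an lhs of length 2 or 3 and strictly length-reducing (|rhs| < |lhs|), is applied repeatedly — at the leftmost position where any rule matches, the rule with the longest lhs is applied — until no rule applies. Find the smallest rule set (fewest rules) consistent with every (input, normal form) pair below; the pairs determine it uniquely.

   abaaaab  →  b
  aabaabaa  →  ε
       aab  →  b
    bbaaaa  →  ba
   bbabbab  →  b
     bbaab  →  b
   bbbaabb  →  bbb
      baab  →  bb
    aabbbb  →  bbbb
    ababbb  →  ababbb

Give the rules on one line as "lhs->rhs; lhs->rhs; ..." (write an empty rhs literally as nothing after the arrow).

aa->; aaa->b; bba->a

  | abaaaab => abbab => aab => b
  | aabaabaa => baabaa => bbaa => aa => ε
  | aab => b
  | bbaaaa => aaaa => ba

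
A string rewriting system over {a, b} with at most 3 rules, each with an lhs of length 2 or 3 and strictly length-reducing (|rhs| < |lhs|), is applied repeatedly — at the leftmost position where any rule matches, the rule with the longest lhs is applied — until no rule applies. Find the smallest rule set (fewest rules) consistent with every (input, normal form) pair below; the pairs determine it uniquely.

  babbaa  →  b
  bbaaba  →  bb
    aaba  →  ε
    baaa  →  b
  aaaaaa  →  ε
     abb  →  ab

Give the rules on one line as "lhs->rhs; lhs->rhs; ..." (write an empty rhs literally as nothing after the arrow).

aaa->; aba->aa; abb->ab

  | babbaa => babaa => baaa => b
  | bbaaba => bbaaa => bb
  | aaba => aaa => ε
  | baaa => b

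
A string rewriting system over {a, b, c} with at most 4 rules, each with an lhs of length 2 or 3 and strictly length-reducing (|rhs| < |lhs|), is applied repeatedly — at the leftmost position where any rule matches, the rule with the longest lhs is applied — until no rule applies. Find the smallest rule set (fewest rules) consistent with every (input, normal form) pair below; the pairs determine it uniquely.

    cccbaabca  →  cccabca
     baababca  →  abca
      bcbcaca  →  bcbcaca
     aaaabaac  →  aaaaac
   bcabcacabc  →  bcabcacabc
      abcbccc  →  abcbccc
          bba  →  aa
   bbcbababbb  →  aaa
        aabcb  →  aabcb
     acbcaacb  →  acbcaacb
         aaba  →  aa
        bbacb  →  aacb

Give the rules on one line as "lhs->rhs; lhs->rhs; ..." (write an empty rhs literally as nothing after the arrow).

ba->; bb->a; cbb->ab

  | cccbaabca => cccabca
  | baababca => ababca => abca
  | bcbcaca
  | aaaabaac => aaaaac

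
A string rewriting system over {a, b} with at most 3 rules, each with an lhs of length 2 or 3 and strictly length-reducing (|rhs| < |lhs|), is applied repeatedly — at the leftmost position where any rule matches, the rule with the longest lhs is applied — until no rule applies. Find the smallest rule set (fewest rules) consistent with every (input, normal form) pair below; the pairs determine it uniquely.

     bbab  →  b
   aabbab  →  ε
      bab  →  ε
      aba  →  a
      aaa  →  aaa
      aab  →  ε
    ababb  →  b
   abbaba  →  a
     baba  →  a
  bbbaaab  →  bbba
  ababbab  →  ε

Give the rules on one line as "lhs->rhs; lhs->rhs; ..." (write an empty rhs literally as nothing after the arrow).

  | bbab => b
  | aabbab => bab => ε
  | bab => ε
  | aba => a

aab->; ab->; bab->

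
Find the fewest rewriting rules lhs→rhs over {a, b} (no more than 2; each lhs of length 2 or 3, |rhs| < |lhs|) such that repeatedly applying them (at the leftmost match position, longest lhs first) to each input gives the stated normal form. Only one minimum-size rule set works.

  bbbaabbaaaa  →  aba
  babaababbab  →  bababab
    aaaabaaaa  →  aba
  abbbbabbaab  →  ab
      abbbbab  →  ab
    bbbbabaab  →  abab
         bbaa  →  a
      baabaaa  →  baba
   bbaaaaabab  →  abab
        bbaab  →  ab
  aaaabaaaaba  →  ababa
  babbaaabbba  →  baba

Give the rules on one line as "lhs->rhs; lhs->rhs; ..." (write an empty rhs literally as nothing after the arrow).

  | bbbaabbaaaa => abaabbaaaa => ababbaaaa => abaaaaaa => abaaaaa => abaaaa => abaaa => abaa => aba
  | babaababbab => babababbab => bababaaab => bababaab => bababab
  | aaaabaaaa => aaabaaaa => aabaaaa => abaaaa => abaaa => abaa => aba
  | abbbbabbaab => aabbabbaab => abbabbaab => aaabbaab => aabbaab => abbaab => aaaab => aaab => aab => ab

aa->a; bb->a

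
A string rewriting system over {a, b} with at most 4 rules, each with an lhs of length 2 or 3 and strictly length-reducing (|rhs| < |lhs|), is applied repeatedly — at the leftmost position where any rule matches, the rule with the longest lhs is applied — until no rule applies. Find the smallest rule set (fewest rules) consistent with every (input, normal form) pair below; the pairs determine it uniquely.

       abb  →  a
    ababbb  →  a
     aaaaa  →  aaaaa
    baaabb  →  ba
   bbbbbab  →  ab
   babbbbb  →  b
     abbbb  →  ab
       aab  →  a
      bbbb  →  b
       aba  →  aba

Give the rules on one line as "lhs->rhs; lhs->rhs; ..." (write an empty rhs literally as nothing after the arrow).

  | abb => a
  | ababbb => abb => a
  | aaaaa
  | baaabb => baab => ba

aab->a; bab->; bb->; bbb->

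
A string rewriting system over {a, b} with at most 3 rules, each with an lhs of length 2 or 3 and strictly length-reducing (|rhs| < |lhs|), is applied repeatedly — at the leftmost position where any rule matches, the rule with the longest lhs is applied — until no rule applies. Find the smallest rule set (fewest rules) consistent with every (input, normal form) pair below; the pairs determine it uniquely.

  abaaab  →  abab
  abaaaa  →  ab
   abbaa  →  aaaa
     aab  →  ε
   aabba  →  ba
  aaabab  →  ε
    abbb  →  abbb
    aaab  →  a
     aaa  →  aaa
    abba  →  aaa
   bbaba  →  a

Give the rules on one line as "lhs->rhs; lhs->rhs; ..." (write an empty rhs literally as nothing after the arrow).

  | abaaab => abab
  | abaaaa => abaa => ab
  | abbaa => aaaa
  | aab => ε

aab->; baa->b; bba->aa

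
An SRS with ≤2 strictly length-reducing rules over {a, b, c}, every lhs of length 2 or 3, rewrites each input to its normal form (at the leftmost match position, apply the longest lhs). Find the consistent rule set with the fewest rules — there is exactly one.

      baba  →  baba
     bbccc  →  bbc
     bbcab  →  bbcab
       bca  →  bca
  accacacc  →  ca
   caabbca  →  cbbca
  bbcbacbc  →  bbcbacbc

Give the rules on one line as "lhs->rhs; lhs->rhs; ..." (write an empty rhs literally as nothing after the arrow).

aa->; cc->

  | baba
  | bbccc => bbc
  | bbcab
  | bca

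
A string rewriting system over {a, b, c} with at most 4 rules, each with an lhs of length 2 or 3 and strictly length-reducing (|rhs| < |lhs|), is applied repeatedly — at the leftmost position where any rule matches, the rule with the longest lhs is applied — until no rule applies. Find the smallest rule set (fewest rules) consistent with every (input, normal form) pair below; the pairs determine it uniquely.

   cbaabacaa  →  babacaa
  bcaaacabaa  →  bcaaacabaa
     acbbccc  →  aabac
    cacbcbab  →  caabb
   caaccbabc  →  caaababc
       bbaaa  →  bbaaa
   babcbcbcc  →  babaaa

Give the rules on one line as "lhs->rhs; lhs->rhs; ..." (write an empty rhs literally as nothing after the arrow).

cb->a; cba->b; cc->a

  | cbaabacaa => babacaa
  | bcaaacabaa
  | acbbccc => aabccc => aabac
  | cacbcbab => caacbab => caabb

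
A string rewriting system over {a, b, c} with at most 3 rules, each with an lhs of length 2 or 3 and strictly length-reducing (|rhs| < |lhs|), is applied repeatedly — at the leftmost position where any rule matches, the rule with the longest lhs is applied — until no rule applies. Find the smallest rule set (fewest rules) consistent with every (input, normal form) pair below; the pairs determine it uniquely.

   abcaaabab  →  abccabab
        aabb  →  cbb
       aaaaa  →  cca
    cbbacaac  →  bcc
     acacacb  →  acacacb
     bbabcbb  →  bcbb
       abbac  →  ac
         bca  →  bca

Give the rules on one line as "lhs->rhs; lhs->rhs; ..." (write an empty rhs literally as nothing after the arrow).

aa->c; bba->; ccc->bc

  | abcaaabab => abccabab
  | aabb => cbb
  | aaaaa => caaa => cca
  | cbbacaac => ccaac => cccc => bcc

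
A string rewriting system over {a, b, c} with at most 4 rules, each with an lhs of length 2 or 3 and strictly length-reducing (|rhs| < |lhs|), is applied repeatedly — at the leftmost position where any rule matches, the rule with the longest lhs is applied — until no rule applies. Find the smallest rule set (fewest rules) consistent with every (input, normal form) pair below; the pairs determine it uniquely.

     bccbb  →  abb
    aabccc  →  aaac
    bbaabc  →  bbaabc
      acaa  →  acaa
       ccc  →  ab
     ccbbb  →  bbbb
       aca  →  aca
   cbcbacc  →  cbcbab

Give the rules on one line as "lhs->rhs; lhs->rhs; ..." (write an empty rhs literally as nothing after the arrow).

  | bccbb => abb
  | aabccc => aaac
  | bbaabc
  | acaa

bcc->a; cc->b; ccc->ab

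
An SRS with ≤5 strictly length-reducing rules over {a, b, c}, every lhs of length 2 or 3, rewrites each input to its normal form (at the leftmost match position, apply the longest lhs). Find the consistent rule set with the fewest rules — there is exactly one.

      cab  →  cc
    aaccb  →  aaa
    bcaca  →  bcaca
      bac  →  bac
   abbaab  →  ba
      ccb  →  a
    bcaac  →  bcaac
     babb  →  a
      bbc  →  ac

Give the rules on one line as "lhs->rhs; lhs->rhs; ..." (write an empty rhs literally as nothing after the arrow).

ab->; bb->a; cab->cc; ccb->a

  | cab => cc
  | aaccb => aaa
  | bcaca
  | bac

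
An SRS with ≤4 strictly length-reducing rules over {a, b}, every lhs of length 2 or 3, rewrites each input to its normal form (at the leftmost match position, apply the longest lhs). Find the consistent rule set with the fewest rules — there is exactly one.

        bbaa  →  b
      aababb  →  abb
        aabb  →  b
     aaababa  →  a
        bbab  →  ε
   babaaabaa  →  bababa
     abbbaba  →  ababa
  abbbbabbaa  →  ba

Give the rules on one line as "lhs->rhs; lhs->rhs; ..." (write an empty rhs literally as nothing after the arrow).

aaa->b; aab->; baa->ba; bba->aa

  | bbaa => aaa => b
  | aababb => abb
  | aabb => b
  | aaababa => bbaba => aaba => a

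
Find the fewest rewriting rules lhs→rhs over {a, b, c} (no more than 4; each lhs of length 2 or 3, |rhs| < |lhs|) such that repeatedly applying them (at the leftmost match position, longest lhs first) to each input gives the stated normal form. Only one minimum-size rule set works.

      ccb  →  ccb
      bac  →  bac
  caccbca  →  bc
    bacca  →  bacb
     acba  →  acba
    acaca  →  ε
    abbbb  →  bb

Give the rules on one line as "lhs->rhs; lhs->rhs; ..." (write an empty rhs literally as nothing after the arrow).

abb->; ca->b; cbb->

  | ccb
  | bac
  | caccbca => bccbca => bccbb => bc
  | bacca => bacb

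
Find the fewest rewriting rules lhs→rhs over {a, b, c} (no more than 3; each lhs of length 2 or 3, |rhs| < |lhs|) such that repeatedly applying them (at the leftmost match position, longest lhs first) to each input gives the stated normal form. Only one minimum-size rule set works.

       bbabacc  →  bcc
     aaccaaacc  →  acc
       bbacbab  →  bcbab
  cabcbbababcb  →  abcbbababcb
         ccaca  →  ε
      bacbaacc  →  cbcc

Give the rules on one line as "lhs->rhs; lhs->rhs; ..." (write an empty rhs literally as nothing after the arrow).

  | bbabacc => bbacc => bcc
  | aaccaaacc => ccaaacc => caaacc => aaacc => acc
  | bbacbab => bcbab
  | cabcbbababcb => abcbbababcb

aa->; bac->c; ca->a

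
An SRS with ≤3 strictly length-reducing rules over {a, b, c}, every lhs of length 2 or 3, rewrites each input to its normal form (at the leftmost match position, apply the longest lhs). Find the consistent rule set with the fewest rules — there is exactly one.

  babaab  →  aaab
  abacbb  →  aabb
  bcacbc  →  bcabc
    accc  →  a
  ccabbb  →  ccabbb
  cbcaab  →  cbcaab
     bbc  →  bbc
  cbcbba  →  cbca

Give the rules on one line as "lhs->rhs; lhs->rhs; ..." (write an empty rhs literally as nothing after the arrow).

ac->a; ba->a

  | babaab => abaab => aaab
  | abacbb => aacbb => aabb
  | bcacbc => bcabc
  | accc => acc => ac => a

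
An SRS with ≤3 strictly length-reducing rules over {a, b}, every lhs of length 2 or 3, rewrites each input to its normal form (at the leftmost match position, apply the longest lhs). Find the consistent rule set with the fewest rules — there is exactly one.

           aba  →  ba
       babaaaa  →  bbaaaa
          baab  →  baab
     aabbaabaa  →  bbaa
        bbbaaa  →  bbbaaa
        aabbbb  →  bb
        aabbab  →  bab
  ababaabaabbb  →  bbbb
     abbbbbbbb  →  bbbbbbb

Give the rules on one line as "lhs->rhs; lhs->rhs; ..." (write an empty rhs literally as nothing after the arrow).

aba->ba; abb->b

  | aba => ba
  | babaaaa => bbaaaa
  | baab
  | aabbaabaa => abaabaa => baabaa => babaa => bbaa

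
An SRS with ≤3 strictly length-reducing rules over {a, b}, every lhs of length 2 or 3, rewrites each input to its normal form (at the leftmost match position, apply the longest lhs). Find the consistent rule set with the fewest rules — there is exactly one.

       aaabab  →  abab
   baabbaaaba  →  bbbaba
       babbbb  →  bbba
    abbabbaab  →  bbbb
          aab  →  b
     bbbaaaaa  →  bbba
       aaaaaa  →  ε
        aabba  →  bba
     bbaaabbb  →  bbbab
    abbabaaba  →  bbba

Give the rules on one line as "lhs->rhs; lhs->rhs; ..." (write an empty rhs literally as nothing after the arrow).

  | aaabab => abab
  | baabbaaaba => bbbaaaba => bbbaba
  | babbbb => bbabb => bbba
  | abbabbaab => baabbaab => bbbaab => bbbb

aa->; abb->ba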